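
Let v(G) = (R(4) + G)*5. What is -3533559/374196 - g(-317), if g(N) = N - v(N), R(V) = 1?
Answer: -158714369/124732 ≈ -1272.4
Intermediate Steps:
v(G) = 5 + 5*G (v(G) = (1 + G)*5 = 5 + 5*G)
g(N) = -5 - 4*N (g(N) = N - (5 + 5*N) = N + (-5 - 5*N) = -5 - 4*N)
-3533559/374196 - g(-317) = -3533559/374196 - (-5 - 4*(-317)) = -3533559*1/374196 - (-5 + 1268) = -1177853/124732 - 1*1263 = -1177853/124732 - 1263 = -158714369/124732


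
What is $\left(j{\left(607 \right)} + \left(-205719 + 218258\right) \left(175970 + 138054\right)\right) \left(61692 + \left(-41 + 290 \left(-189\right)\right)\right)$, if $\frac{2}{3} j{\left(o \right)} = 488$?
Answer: $26936763596788$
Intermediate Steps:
$j{\left(o \right)} = 732$ ($j{\left(o \right)} = \frac{3}{2} \cdot 488 = 732$)
$\left(j{\left(607 \right)} + \left(-205719 + 218258\right) \left(175970 + 138054\right)\right) \left(61692 + \left(-41 + 290 \left(-189\right)\right)\right) = \left(732 + \left(-205719 + 218258\right) \left(175970 + 138054\right)\right) \left(61692 + \left(-41 + 290 \left(-189\right)\right)\right) = \left(732 + 12539 \cdot 314024\right) \left(61692 - 54851\right) = \left(732 + 3937546936\right) \left(61692 - 54851\right) = 3937547668 \cdot 6841 = 26936763596788$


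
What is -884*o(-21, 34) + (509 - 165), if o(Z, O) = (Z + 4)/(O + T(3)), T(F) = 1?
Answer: 27068/35 ≈ 773.37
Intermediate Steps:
o(Z, O) = (4 + Z)/(1 + O) (o(Z, O) = (Z + 4)/(O + 1) = (4 + Z)/(1 + O))
-884*o(-21, 34) + (509 - 165) = -884*(4 - 21)/(1 + 34) + (509 - 165) = -884*(-17)/35 + 344 = -884*(-17/35) + 344 = 15028/35 + 344 = 27068/35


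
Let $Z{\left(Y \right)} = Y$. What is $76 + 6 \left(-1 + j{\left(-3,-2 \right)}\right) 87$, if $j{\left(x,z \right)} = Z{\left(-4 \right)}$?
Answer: $-2534$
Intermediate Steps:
$j{\left(x,z \right)} = -4$
$76 + 6 \left(-1 + j{\left(-3,-2 \right)}\right) 87 = 76 + 6 \left(-1 - 4\right) 87 = 76 + 6 \left(-5\right) 87 = 76 - 2610 = -2534$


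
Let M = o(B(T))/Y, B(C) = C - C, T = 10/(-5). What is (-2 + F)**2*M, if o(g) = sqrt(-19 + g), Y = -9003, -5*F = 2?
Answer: -48*I*sqrt(19)/75025 ≈ -0.0027888*I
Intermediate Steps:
F = -2/5 (F = -1/5*2 = -2/5 ≈ -0.40000)
T = -2 (T = 10*(-1/5) = -2)
B(C) = 0
M = -I*sqrt(19)/9003 (M = sqrt(-19 + 0)/(-9003) = sqrt(-19)*(-1/9003) = (I*sqrt(19))*(-1/9003) = -I*sqrt(19)/9003 ≈ -0.00048416*I)
(-2 + F)**2*M = (-2 - 2/5)**2*(-I*sqrt(19)/9003) = (-12/5)**2*(-I*sqrt(19)/9003) = 144*(-I*sqrt(19)/9003)/25 = -48*I*sqrt(19)/75025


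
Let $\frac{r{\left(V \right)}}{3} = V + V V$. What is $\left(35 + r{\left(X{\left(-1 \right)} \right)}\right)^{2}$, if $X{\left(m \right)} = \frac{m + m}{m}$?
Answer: $2809$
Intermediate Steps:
$X{\left(m \right)} = 2$ ($X{\left(m \right)} = \frac{2 m}{m} = 2$)
$r{\left(V \right)} = 3 V + 3 V^{2}$ ($r{\left(V \right)} = 3 \left(V + V V\right) = 3 \left(V + V^{2}\right) = 3 V + 3 V^{2}$)
$\left(35 + r{\left(X{\left(-1 \right)} \right)}\right)^{2} = \left(35 + 3 \cdot 2 \left(1 + 2\right)\right)^{2} = \left(35 + 3 \cdot 2 \cdot 3\right)^{2} = \left(35 + 18\right)^{2} = 53^{2} = 2809$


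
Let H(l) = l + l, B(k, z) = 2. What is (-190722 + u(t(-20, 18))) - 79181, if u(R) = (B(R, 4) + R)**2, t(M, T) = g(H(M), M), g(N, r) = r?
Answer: -269579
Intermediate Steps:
H(l) = 2*l
t(M, T) = M
u(R) = (2 + R)**2
(-190722 + u(t(-20, 18))) - 79181 = (-190722 + (2 - 20)**2) - 79181 = (-190722 + (-18)**2) - 79181 = (-190722 + 324) - 79181 = -190398 - 79181 = -269579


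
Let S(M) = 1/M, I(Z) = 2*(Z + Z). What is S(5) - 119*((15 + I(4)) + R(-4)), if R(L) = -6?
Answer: -14874/5 ≈ -2974.8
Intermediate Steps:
I(Z) = 4*Z (I(Z) = 2*(2*Z) = 4*Z)
S(5) - 119*((15 + I(4)) + R(-4)) = 1/5 - 119*((15 + 4*4) - 6) = ⅕ - 119*((15 + 16) - 6) = ⅕ - 119*(31 - 6) = ⅕ - 119*25 = ⅕ - 2975 = -14874/5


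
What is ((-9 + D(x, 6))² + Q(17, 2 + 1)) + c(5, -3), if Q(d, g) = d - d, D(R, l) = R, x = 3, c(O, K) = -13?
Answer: 23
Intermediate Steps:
Q(d, g) = 0
((-9 + D(x, 6))² + Q(17, 2 + 1)) + c(5, -3) = ((-9 + 3)² + 0) - 13 = ((-6)² + 0) - 13 = (36 + 0) - 13 = 36 - 13 = 23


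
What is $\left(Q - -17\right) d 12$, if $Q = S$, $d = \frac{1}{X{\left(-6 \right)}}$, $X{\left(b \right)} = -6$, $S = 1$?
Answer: $-36$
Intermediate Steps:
$d = - \frac{1}{6}$ ($d = \frac{1}{-6} = - \frac{1}{6} \approx -0.16667$)
$Q = 1$
$\left(Q - -17\right) d 12 = \left(1 - -17\right) \left(- \frac{1}{6}\right) 12 = \left(1 + 17\right) \left(- \frac{1}{6}\right) 12 = 18 \left(- \frac{1}{6}\right) 12 = \left(-3\right) 12 = -36$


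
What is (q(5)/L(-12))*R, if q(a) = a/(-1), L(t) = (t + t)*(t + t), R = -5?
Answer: 25/576 ≈ 0.043403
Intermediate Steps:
L(t) = 4*t² (L(t) = (2*t)*(2*t) = 4*t²)
q(a) = -a (q(a) = a*(-1) = -a)
(q(5)/L(-12))*R = ((-1*5)/((4*(-12)²)))*(-5) = -5/(4*144)*(-5) = -5/576*(-5) = 25/576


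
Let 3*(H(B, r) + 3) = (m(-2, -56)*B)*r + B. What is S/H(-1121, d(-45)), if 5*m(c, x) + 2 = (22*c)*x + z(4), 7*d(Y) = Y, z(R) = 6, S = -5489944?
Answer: -57644412/12445871 ≈ -4.6316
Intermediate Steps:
d(Y) = Y/7
m(c, x) = ⅘ + 22*c*x/5 (m(c, x) = -⅖ + ((22*c)*x + 6)/5 = -⅖ + (22*c*x + 6)/5 = -⅖ + (6 + 22*c*x)/5 = -⅖ + (6/5 + 22*c*x/5) = ⅘ + 22*c*x/5)
H(B, r) = -3 + B/3 + 2468*B*r/15 (H(B, r) = -3 + (((⅘ + (22/5)*(-2)*(-56))*B)*r + B)/3 = -3 + (((⅘ + 2464/5)*B)*r + B)/3 = -3 + ((2468*B/5)*r + B)/3 = -3 + (2468*B*r/5 + B)/3 = -3 + (B + 2468*B*r/5)/3 = -3 + (B/3 + 2468*B*r/15) = -3 + B/3 + 2468*B*r/15)
S/H(-1121, d(-45)) = -5489944/(-3 + (⅓)*(-1121) + (2468/15)*(-1121)*((⅐)*(-45))) = -5489944/(-3 - 1121/3 + (2468/15)*(-1121)*(-45/7)) = -5489944/(-3 - 1121/3 + 8299884/7) = -5489944/24891742/21 = -5489944*21/24891742 = -57644412/12445871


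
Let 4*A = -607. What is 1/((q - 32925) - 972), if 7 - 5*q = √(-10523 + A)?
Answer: -677912/22978242527 + 2*I*√42699/22978242527 ≈ -2.9502e-5 + 1.7985e-8*I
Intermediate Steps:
A = -607/4 (A = (¼)*(-607) = -607/4 ≈ -151.75)
q = 7/5 - I*√42699/10 (q = 7/5 - √(-10523 - 607/4)/5 = 7/5 - I*√42699/10 ≈ 1.4 - 20.664*I)
1/((q - 32925) - 972) = 1/(((7/5 - I*√42699/10) - 32925) - 972) = 1/((-164618/5 - I*√42699/10) - 972) = 1/(-169478/5 - I*√42699/10)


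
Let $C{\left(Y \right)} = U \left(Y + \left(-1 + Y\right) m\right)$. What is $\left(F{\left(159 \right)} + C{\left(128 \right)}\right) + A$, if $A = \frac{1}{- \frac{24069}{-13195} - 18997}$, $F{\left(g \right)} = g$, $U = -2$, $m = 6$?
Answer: $- \frac{406289635061}{250641346} \approx -1621.0$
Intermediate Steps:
$A = - \frac{13195}{250641346}$ ($A = \frac{1}{\left(-24069\right) \left(- \frac{1}{13195}\right) - 18997} = \frac{1}{\frac{24069}{13195} - 18997} = \frac{1}{- \frac{250641346}{13195}} = - \frac{13195}{250641346} \approx -5.2645 \cdot 10^{-5}$)
$C{\left(Y \right)} = 12 - 14 Y$ ($C{\left(Y \right)} = - 2 \left(Y + \left(-1 + Y\right) 6\right) = - 2 \left(Y + \left(-6 + 6 Y\right)\right) = - 2 \left(-6 + 7 Y\right) = 12 - 14 Y$)
$\left(F{\left(159 \right)} + C{\left(128 \right)}\right) + A = \left(159 + \left(12 - 1792\right)\right) - \frac{13195}{250641346} = \left(159 - 1780\right) - \frac{13195}{250641346} = -1621 - \frac{13195}{250641346} = - \frac{406289635061}{250641346}$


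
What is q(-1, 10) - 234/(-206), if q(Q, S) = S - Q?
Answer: 1250/103 ≈ 12.136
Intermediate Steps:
q(-1, 10) - 234/(-206) = (10 - 1*(-1)) - 234/(-206) = (10 + 1) - 234*(-1/206) = 11 + 117/103 = 1250/103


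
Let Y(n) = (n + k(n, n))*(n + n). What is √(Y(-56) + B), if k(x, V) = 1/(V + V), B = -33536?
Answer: I*√27263 ≈ 165.12*I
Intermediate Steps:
k(x, V) = 1/(2*V)
Y(n) = 2*n*(n + 1/(2*n)) (Y(n) = (n + 1/(2*n))*(n + n) = (n + 1/(2*n))*(2*n) = 2*n*(n + 1/(2*n)))
√(Y(-56) + B) = √((1 + 2*(-56)²) - 33536) = √((1 + 2*3136) - 33536) = √((1 + 6272) - 33536) = √(6273 - 33536) = √(-27263) = I*√27263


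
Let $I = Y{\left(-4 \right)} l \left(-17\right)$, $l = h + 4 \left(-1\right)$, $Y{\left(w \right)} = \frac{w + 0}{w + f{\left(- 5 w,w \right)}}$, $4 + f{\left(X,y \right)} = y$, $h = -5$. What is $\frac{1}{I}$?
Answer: $\frac{1}{51} \approx 0.019608$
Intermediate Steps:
$f{\left(X,y \right)} = -4 + y$
$Y{\left(w \right)} = \frac{w}{-4 + 2 w}$ ($Y{\left(w \right)} = \frac{w + 0}{w + \left(-4 + w\right)} = \frac{w}{-4 + 2 w}$)
$l = -9$ ($l = -5 + 4 \left(-1\right) = -5 - 4 = -9$)
$I = 51$ ($I = \frac{1}{2} \left(-4\right) \frac{1}{-2 - 4} \left(-9\right) \left(-17\right) = \frac{1}{2} \left(-4\right) \frac{1}{-6} \left(-9\right) \left(-17\right) = \frac{1}{2} \left(-4\right) \left(- \frac{1}{6}\right) \left(-9\right) \left(-17\right) = \frac{1}{3} \left(-9\right) \left(-17\right) = \left(-3\right) \left(-17\right) = 51$)
$\frac{1}{I} = \frac{1}{51}$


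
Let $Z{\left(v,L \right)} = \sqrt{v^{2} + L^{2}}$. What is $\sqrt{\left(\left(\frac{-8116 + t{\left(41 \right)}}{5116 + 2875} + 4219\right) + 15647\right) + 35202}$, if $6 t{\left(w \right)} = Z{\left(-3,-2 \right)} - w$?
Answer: $\frac{\sqrt{126589023322086 + 47946 \sqrt{13}}}{47946} \approx 234.66$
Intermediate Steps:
$Z{\left(v,L \right)} = \sqrt{L^{2} + v^{2}}$
$t{\left(w \right)} = - \frac{w}{6} + \frac{\sqrt{13}}{6}$ ($t{\left(w \right)} = \frac{\sqrt{\left(-2\right)^{2} + \left(-3\right)^{2}} - w}{6} = \frac{\sqrt{4 + 9} - w}{6} = \frac{\sqrt{13} - w}{6} = - \frac{w}{6} + \frac{\sqrt{13}}{6}$)
$\sqrt{\left(\left(\frac{-8116 + t{\left(41 \right)}}{5116 + 2875} + 4219\right) + 15647\right) + 35202} = \sqrt{\left(\left(\frac{-8116 + \left(\left(- \frac{1}{6}\right) 41 + \frac{\sqrt{13}}{6}\right)}{5116 + 2875} + 4219\right) + 15647\right) + 35202} = \sqrt{\left(\left(\frac{-8116 - \left(\frac{41}{6} - \frac{\sqrt{13}}{6}\right)}{7991} + 4219\right) + 15647\right) + 35202} = \sqrt{\left(\left(\left(- \frac{48737}{6} + \frac{\sqrt{13}}{6}\right) \frac{1}{7991} + 4219\right) + 15647\right) + 35202} = \sqrt{\left(\left(\left(- \frac{48737}{47946} + \frac{\sqrt{13}}{47946}\right) + 4219\right) + 15647\right) + 35202} = \sqrt{\left(\left(\frac{202235437}{47946} + \frac{\sqrt{13}}{47946}\right) + 15647\right) + 35202} = \sqrt{\left(\frac{952446499}{47946} + \frac{\sqrt{13}}{47946}\right) + 35202} = \sqrt{\frac{2640241591}{47946} + \frac{\sqrt{13}}{47946}}$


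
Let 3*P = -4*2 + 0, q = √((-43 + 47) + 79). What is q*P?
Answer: -8*√83/3 ≈ -24.294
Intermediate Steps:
q = √83 (q = √(4 + 79) = √83 ≈ 9.1104)
P = -8/3 (P = (-4*2 + 0)/3 = (-8 + 0)/3 = (⅓)*(-8) = -8/3 ≈ -2.6667)
q*P = √83*(-8/3) = -8*√83/3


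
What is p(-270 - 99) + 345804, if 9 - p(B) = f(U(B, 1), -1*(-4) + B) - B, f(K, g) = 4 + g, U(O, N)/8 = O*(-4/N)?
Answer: 345805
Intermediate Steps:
U(O, N) = -32*O/N (U(O, N) = 8*(O*(-4/N)) = 8*(-4*O/N) = -32*O/N)
p(B) = 1 (p(B) = 9 - ((4 + (-1*(-4) + B)) - B) = 9 - ((4 + (4 + B)) - B) = 9 - ((8 + B) - B) = 9 - 1*8 = 9 - 8 = 1)
p(-270 - 99) + 345804 = 1 + 345804 = 345805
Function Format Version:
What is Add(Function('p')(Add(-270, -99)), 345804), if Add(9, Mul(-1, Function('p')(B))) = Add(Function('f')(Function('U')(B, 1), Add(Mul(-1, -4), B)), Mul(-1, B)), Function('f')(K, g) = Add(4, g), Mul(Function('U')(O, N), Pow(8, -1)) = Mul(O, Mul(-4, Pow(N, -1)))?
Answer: 345805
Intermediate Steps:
Function('U')(O, N) = Mul(-32, O, Pow(N, -1)) (Function('U')(O, N) = Mul(8, Mul(O, Mul(-4, Pow(N, -1)))) = Mul(8, Mul(-4, O, Pow(N, -1))) = Mul(-32, O, Pow(N, -1)))
Function('p')(B) = 1 (Function('p')(B) = Add(9, Mul(-1, Add(Add(4, Add(Mul(-1, -4), B)), Mul(-1, B)))) = Add(9, Mul(-1, Add(Add(4, Add(4, B)), Mul(-1, B)))) = Add(9, Mul(-1, Add(Add(8, B), Mul(-1, B)))) = Add(9, Mul(-1, 8)) = Add(9, -8) = 1)
Add(Function('p')(Add(-270, -99)), 345804) = Add(1, 345804) = 345805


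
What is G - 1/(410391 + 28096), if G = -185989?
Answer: -81553758644/438487 ≈ -1.8599e+5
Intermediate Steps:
G - 1/(410391 + 28096) = -185989 - 1/(410391 + 28096) = -185989 - 1/438487 = -81553758644/438487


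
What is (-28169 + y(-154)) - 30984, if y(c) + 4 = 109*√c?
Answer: -59157 + 109*I*√154 ≈ -59157.0 + 1352.7*I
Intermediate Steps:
y(c) = -4 + 109*√c
(-28169 + y(-154)) - 30984 = (-28169 + (-4 + 109*√(-154))) - 30984 = (-28169 + (-4 + 109*(I*√154))) - 30984 = (-28169 + (-4 + 109*I*√154)) - 30984 = (-28173 + 109*I*√154) - 30984 = -59157 + 109*I*√154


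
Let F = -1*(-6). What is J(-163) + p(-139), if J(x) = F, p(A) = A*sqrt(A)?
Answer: 6 - 139*I*sqrt(139) ≈ 6.0 - 1638.8*I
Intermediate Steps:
p(A) = A**(3/2)
F = 6
J(x) = 6
J(-163) + p(-139) = 6 + (-139)**(3/2) = 6 - 139*I*sqrt(139)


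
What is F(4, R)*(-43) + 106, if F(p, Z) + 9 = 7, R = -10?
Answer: 192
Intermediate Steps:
F(p, Z) = -2 (F(p, Z) = -9 + 7 = -2)
F(4, R)*(-43) + 106 = -2*(-43) + 106 = 86 + 106 = 192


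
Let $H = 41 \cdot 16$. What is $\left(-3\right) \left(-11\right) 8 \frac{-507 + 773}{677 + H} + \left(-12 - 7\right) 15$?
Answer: $- \frac{309681}{1333} \approx -232.32$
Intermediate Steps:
$H = 656$
$\left(-3\right) \left(-11\right) 8 \frac{-507 + 773}{677 + H} + \left(-12 - 7\right) 15 = \left(-3\right) \left(-11\right) 8 \frac{-507 + 773}{677 + 656} + \left(-12 - 7\right) 15 = 33 \cdot 8 \cdot \frac{266}{1333} - 285 = 264 \cdot 266 \cdot \frac{1}{1333} - 285 = 264 \cdot \frac{266}{1333} - 285 = \frac{70224}{1333} - 285 = - \frac{309681}{1333}$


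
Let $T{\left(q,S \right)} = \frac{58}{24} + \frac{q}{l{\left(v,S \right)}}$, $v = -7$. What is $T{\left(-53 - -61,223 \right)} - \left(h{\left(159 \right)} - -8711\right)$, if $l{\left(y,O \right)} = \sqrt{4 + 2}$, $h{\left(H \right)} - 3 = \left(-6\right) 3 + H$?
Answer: $- \frac{106231}{12} + \frac{4 \sqrt{6}}{3} \approx -8849.3$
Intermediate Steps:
$h{\left(H \right)} = -15 + H$ ($h{\left(H \right)} = 3 + \left(\left(-6\right) 3 + H\right) = 3 + \left(-18 + H\right) = -15 + H$)
$l{\left(y,O \right)} = \sqrt{6}$
$T{\left(q,S \right)} = \frac{29}{12} + \frac{q \sqrt{6}}{6}$ ($T{\left(q,S \right)} = \frac{58}{24} + \frac{q}{\sqrt{6}} = 58 \cdot \frac{1}{24} + q \frac{\sqrt{6}}{6} = \frac{29}{12} + \frac{q \sqrt{6}}{6}$)
$T{\left(-53 - -61,223 \right)} - \left(h{\left(159 \right)} - -8711\right) = \left(\frac{29}{12} + \frac{\left(-53 - -61\right) \sqrt{6}}{6}\right) - \left(\left(-15 + 159\right) - -8711\right) = \left(\frac{29}{12} + \frac{\left(-53 + 61\right) \sqrt{6}}{6}\right) - \left(144 + 8711\right) = \left(\frac{29}{12} + \frac{1}{6} \cdot 8 \sqrt{6}\right) - 8855 = \left(\frac{29}{12} + \frac{4 \sqrt{6}}{3}\right) - 8855 = - \frac{106231}{12} + \frac{4 \sqrt{6}}{3}$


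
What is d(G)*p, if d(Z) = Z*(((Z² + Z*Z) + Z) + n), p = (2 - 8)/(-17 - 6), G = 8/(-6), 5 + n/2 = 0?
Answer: 560/207 ≈ 2.7053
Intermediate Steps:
n = -10 (n = -10 + 2*0 = -10 + 0 = -10)
G = -4/3 (G = 8*(-⅙) = -4/3 ≈ -1.3333)
p = 6/23 (p = -6/(-23) = -6*(-1/23) = 6/23 ≈ 0.26087)
d(Z) = Z*(-10 + Z + 2*Z²) (d(Z) = Z*(((Z² + Z*Z) + Z) - 10) = Z*(((Z² + Z²) + Z) - 10) = Z*((2*Z² + Z) - 10) = Z*((Z + 2*Z²) - 10) = Z*(-10 + Z + 2*Z²))
d(G)*p = -4*(-10 - 4/3 + 2*(-4/3)²)/3*(6/23) = -4*(-10 - 4/3 + 2*(16/9))/3*(6/23) = -4*(-10 - 4/3 + 32/9)/3*(6/23) = -4/3*(-70/9)*(6/23) = (280/27)*(6/23) = 560/207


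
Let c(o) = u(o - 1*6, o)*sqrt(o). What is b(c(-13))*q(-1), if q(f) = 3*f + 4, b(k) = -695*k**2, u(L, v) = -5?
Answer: 225875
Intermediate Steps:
c(o) = -5*sqrt(o)
q(f) = 4 + 3*f
b(c(-13))*q(-1) = (-695*(-5*I*sqrt(13))**2)*(4 + 3*(-1)) = (-695*(-5*I*sqrt(13))**2)*(4 - 3) = -695*(-5*I*sqrt(13))**2*1 = -695*(-325)*1 = 225875*1 = 225875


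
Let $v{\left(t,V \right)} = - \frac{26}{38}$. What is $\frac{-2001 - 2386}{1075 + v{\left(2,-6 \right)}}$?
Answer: $- \frac{83353}{20412} \approx -4.0835$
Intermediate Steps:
$v{\left(t,V \right)} = - \frac{13}{19}$ ($v{\left(t,V \right)} = \left(-26\right) \frac{1}{38} = - \frac{13}{19}$)
$\frac{-2001 - 2386}{1075 + v{\left(2,-6 \right)}} = \frac{-2001 - 2386}{1075 - \frac{13}{19}} = - \frac{4387}{\frac{20412}{19}} = \left(-4387\right) \frac{19}{20412} = - \frac{83353}{20412}$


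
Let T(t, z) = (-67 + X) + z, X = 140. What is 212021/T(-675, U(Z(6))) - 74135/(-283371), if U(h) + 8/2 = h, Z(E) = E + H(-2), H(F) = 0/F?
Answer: 6676240324/2361425 ≈ 2827.2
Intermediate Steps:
H(F) = 0
Z(E) = E (Z(E) = E + 0 = E)
U(h) = -4 + h
T(t, z) = 73 + z (T(t, z) = (-67 + 140) + z = 73 + z)
212021/T(-675, U(Z(6))) - 74135/(-283371) = 212021/(73 + (-4 + 6)) - 74135/(-283371) = 212021/(73 + 2) - 74135*(-1/283371) = 212021/75 + 74135/283371 = 6676240324/2361425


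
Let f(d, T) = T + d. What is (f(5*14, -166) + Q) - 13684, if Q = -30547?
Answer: -44327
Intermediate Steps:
(f(5*14, -166) + Q) - 13684 = ((-166 + 5*14) - 30547) - 13684 = ((-166 + 70) - 30547) - 13684 = (-96 - 30547) - 13684 = -30643 - 13684 = -44327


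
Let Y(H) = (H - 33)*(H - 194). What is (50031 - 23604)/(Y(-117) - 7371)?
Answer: 8809/13093 ≈ 0.67280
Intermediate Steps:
Y(H) = (-194 + H)*(-33 + H) (Y(H) = (-33 + H)*(-194 + H) = (-194 + H)*(-33 + H))
(50031 - 23604)/(Y(-117) - 7371) = (50031 - 23604)/((6402 + (-117)² - 227*(-117)) - 7371) = 26427/((6402 + 13689 + 26559) - 7371) = 26427/(46650 - 7371) = 26427/39279 = 26427*(1/39279) = 8809/13093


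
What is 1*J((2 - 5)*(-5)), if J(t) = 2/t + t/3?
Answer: 77/15 ≈ 5.1333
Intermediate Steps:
J(t) = 2/t + t/3 (J(t) = 2/t + t*(⅓) = 2/t + t/3)
1*J((2 - 5)*(-5)) = 1*(2/(((2 - 5)*(-5))) + ((2 - 5)*(-5))/3) = 1*(2/((-3*(-5))) + (-3*(-5))/3) = 1*(2/15 + (⅓)*15) = 1*(2*(1/15) + 5) = 1*(2/15 + 5) = 1*(77/15) = 77/15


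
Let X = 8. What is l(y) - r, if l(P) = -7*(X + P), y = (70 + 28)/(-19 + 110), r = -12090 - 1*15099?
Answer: 352631/13 ≈ 27125.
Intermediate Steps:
r = -27189 (r = -12090 - 15099 = -27189)
y = 14/13 (y = 98/91 = 98*(1/91) = 14/13 ≈ 1.0769)
l(P) = -56 - 7*P (l(P) = -7*(8 + P) = -56 - 7*P)
l(y) - r = (-56 - 7*14/13) - 1*(-27189) = (-56 - 98/13) + 27189 = -826/13 + 27189 = 352631/13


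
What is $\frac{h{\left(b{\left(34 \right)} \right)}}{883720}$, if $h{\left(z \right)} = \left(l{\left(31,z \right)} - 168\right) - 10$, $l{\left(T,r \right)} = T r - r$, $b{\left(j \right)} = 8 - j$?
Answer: $- \frac{479}{441860} \approx -0.0010841$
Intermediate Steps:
$l{\left(T,r \right)} = - r + T r$
$h{\left(z \right)} = -178 + 30 z$ ($h{\left(z \right)} = \left(z \left(-1 + 31\right) - 168\right) - 10 = \left(z 30 - 168\right) - 10 = \left(30 z - 168\right) - 10 = \left(-168 + 30 z\right) - 10 = -178 + 30 z$)
$\frac{h{\left(b{\left(34 \right)} \right)}}{883720} = \frac{-178 + 30 \left(8 - 34\right)}{883720} = \left(-178 + 30 \left(8 - 34\right)\right) \frac{1}{883720} = \left(-178 + 30 \left(-26\right)\right) \frac{1}{883720} = \left(-178 - 780\right) \frac{1}{883720} = \left(-958\right) \frac{1}{883720} = - \frac{479}{441860}$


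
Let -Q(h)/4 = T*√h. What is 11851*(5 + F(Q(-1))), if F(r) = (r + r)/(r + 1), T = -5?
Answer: 33242055/401 + 474040*I/401 ≈ 82898.0 + 1182.1*I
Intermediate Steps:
Q(h) = 20*√h (Q(h) = -(-20)*√h = 20*√h)
F(r) = 2*r/(1 + r) (F(r) = (2*r)/(1 + r) = 2*r/(1 + r))
11851*(5 + F(Q(-1))) = 11851*(5 + 2*(20*√(-1))/(1 + 20*√(-1))) = 11851*(5 + 2*(20*I)/(1 + 20*I)) = 11851*(5 + 2*(20*I)*((1 - 20*I)/401)) = 11851*(5 + 40*I*(1 - 20*I)/401) = 59255 + 474040*I*(1 - 20*I)/401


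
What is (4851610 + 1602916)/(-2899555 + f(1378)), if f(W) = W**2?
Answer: -379678/58863 ≈ -6.4502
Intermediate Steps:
(4851610 + 1602916)/(-2899555 + f(1378)) = (4851610 + 1602916)/(-2899555 + 1378**2) = 6454526/(-2899555 + 1898884) = 6454526/(-1000671) = 6454526*(-1/1000671) = -379678/58863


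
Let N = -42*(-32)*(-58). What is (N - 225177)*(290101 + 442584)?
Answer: -222098071365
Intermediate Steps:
N = -77952 (N = 1344*(-58) = -77952)
(N - 225177)*(290101 + 442584) = (-77952 - 225177)*(290101 + 442584) = -303129*732685 = -222098071365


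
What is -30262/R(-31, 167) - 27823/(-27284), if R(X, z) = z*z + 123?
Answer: -11572633/191069852 ≈ -0.060568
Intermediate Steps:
R(X, z) = 123 + z² (R(X, z) = z² + 123 = 123 + z²)
-30262/R(-31, 167) - 27823/(-27284) = -30262/(123 + 167²) - 27823/(-27284) = -30262/(123 + 27889) - 27823*(-1/27284) = -30262/28012 + 27823/27284 = -30262*1/28012 + 27823/27284 = -15131/14006 + 27823/27284 = -11572633/191069852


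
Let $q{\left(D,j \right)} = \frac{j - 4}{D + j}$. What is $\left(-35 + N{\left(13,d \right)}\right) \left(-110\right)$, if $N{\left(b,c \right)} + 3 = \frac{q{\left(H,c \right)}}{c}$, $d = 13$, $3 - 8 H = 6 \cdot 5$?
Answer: $\frac{379660}{91} \approx 4172.1$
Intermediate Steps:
$H = - \frac{27}{8}$ ($H = \frac{3}{8} - \frac{6 \cdot 5}{8} = \frac{3}{8} - \frac{15}{4} = - \frac{27}{8} \approx -3.375$)
$q{\left(D,j \right)} = \frac{-4 + j}{D + j}$
$N{\left(b,c \right)} = -3 + \frac{-4 + c}{c \left(- \frac{27}{8} + c\right)}$ ($N{\left(b,c \right)} = -3 + \frac{\frac{1}{- \frac{27}{8} + c} \left(-4 + c\right)}{c} = -3 + \frac{-4 + c}{c \left(- \frac{27}{8} + c\right)}$)
$\left(-35 + N{\left(13,d \right)}\right) \left(-110\right) = \left(-35 + \frac{-32 - 24 \cdot 13^{2} + 89 \cdot 13}{13 \left(-27 + 8 \cdot 13\right)}\right) \left(-110\right) = \left(-35 + \frac{-32 - 4056 + 1157}{13 \left(-27 + 104\right)}\right) \left(-110\right) = \left(-35 + \frac{-32 - 4056 + 1157}{13 \cdot 77}\right) \left(-110\right) = \left(-35 + \frac{1}{13} \cdot \frac{1}{77} \left(-2931\right)\right) \left(-110\right) = \left(-35 - \frac{2931}{1001}\right) \left(-110\right) = \left(- \frac{37966}{1001}\right) \left(-110\right) = \frac{379660}{91}$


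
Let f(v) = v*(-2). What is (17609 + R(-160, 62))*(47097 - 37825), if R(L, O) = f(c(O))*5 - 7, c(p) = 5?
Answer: 162742144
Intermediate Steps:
f(v) = -2*v
R(L, O) = -57 (R(L, O) = -2*5*5 - 7 = -10*5 - 7 = -50 - 7 = -57)
(17609 + R(-160, 62))*(47097 - 37825) = (17609 - 57)*(47097 - 37825) = 17552*9272 = 162742144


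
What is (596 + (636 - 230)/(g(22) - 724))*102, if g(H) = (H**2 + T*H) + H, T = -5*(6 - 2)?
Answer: 2854266/47 ≈ 60729.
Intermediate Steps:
T = -20 (T = -5*4 = -20)
g(H) = H**2 - 19*H (g(H) = (H**2 - 20*H) + H = H**2 - 19*H)
(596 + (636 - 230)/(g(22) - 724))*102 = (596 + (636 - 230)/(22*(-19 + 22) - 724))*102 = (596 + 406/(22*3 - 724))*102 = (596 + 406/(66 - 724))*102 = (596 + 406/(-658))*102 = (596 + 406*(-1/658))*102 = (596 - 29/47)*102 = (27983/47)*102 = 2854266/47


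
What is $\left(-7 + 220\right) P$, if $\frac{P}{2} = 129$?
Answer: $54954$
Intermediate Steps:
$P = 258$ ($P = 2 \cdot 129 = 258$)
$\left(-7 + 220\right) P = \left(-7 + 220\right) 258 = 213 \cdot 258 = 54954$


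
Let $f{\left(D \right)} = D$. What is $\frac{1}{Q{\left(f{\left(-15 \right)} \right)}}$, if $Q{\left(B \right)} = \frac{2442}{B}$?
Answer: $- \frac{5}{814} \approx -0.0061425$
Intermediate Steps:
$\frac{1}{Q{\left(f{\left(-15 \right)} \right)}} = \frac{1}{2442 \frac{1}{-15}} = \frac{1}{2442 \left(- \frac{1}{15}\right)} = \frac{1}{- \frac{814}{5}} = - \frac{5}{814}$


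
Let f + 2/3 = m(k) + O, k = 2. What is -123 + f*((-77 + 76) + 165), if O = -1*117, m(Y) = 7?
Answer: -54817/3 ≈ -18272.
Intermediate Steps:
O = -117
f = -332/3 (f = -⅔ + (7 - 117) = -⅔ - 110 = -332/3 ≈ -110.67)
-123 + f*((-77 + 76) + 165) = -123 - 332*((-77 + 76) + 165)/3 = -123 - 332*(-1 + 165)/3 = -123 - 332/3*164 = -123 - 54448/3 = -54817/3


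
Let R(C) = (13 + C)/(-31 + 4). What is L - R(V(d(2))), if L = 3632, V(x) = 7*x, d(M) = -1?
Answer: 32690/9 ≈ 3632.2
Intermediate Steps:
R(C) = -13/27 - C/27 (R(C) = (13 + C)/(-27) = (13 + C)*(-1/27) = -13/27 - C/27)
L - R(V(d(2))) = 3632 - (-13/27 - 7*(-1)/27) = 3632 - (-13/27 - 1/27*(-7)) = 3632 - (-13/27 + 7/27) = 3632 - 1*(-2/9) = 3632 + 2/9 = 32690/9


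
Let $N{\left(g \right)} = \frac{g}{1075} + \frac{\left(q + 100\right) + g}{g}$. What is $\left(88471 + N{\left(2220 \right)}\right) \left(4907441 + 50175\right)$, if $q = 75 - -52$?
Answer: $\frac{10467688917645868}{23865} \approx 4.3862 \cdot 10^{11}$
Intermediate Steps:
$q = 127$ ($q = 75 + 52 = 127$)
$N{\left(g \right)} = \frac{g}{1075} + \frac{227 + g}{g}$ ($N{\left(g \right)} = \frac{g}{1075} + \frac{\left(127 + 100\right) + g}{g} = g \frac{1}{1075} + \frac{227 + g}{g} = \frac{g}{1075} + \frac{227 + g}{g}$)
$\left(88471 + N{\left(2220 \right)}\right) \left(4907441 + 50175\right) = \left(88471 + \left(1 + \frac{227}{2220} + \frac{1}{1075} \cdot 2220\right)\right) \left(4907441 + 50175\right) = \left(88471 + \left(1 + 227 \cdot \frac{1}{2220} + \frac{444}{215}\right)\right) 4957616 = \left(88471 + \left(1 + \frac{227}{2220} + \frac{444}{215}\right)\right) 4957616 = \left(88471 + \frac{302357}{95460}\right) 4957616 = \frac{8445744017}{95460} \cdot 4957616 = \frac{10467688917645868}{23865}$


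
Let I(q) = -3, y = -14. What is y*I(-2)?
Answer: 42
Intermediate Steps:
y*I(-2) = -14*(-3) = 42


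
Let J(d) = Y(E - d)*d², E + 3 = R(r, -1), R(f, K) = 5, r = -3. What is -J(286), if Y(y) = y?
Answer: 23230064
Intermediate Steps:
E = 2 (E = -3 + 5 = 2)
J(d) = d²*(2 - d) (J(d) = (2 - d)*d² = d²*(2 - d))
-J(286) = -286²*(2 - 1*286) = -81796*(2 - 286) = -81796*(-284) = -1*(-23230064) = 23230064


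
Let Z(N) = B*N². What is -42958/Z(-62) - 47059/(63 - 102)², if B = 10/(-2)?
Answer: -419567431/14616810 ≈ -28.704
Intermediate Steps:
B = -5 (B = 10*(-½) = -5)
Z(N) = -5*N²
-42958/Z(-62) - 47059/(63 - 102)² = -42958/((-5*(-62)²)) - 47059/(63 - 102)² = -42958/((-5*3844)) - 47059/((-39)²) = -42958/(-19220) - 47059/1521 = -42958*(-1/19220) - 47059*1/1521 = 21479/9610 - 47059/1521 = -419567431/14616810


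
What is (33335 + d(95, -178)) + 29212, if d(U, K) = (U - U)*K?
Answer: 62547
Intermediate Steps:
d(U, K) = 0 (d(U, K) = 0*K = 0)
(33335 + d(95, -178)) + 29212 = (33335 + 0) + 29212 = 33335 + 29212 = 62547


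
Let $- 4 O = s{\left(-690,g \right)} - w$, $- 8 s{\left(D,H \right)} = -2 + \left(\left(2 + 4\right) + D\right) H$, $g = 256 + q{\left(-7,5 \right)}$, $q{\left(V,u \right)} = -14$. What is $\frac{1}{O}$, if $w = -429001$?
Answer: $- \frac{16}{1798769} \approx -8.895 \cdot 10^{-6}$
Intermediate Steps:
$g = 242$ ($g = 256 - 14 = 242$)
$s{\left(D,H \right)} = \frac{1}{4} - \frac{H \left(6 + D\right)}{8}$ ($s{\left(D,H \right)} = - \frac{-2 + \left(\left(2 + 4\right) + D\right) H}{8} = - \frac{-2 + \left(6 + D\right) H}{8} = - \frac{-2 + H \left(6 + D\right)}{8} = \frac{1}{4} - \frac{H \left(6 + D\right)}{8}$)
$O = - \frac{1798769}{16}$ ($O = - \frac{\left(\frac{1}{4} - \frac{363}{2} - \left(- \frac{345}{4}\right) 242\right) - -429001}{4} = - \frac{\left(\frac{1}{4} - \frac{363}{2} + \frac{41745}{2}\right) + 429001}{4} = - \frac{\frac{82765}{4} + 429001}{4} = \left(- \frac{1}{4}\right) \frac{1798769}{4} = - \frac{1798769}{16} \approx -1.1242 \cdot 10^{5}$)
$\frac{1}{O} = \frac{1}{- \frac{1798769}{16}} = - \frac{16}{1798769}$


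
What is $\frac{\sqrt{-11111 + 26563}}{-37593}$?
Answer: $- \frac{2 \sqrt{3863}}{37593} \approx -0.0033066$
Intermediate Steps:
$\frac{\sqrt{-11111 + 26563}}{-37593} = \sqrt{15452} \left(- \frac{1}{37593}\right) = 2 \sqrt{3863} \left(- \frac{1}{37593}\right) = - \frac{2 \sqrt{3863}}{37593}$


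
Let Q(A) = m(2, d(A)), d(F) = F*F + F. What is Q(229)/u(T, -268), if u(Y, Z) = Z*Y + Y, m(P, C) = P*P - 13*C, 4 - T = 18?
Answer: -342353/1869 ≈ -183.17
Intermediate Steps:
T = -14 (T = 4 - 1*18 = 4 - 18 = -14)
d(F) = F + F**2 (d(F) = F**2 + F = F + F**2)
m(P, C) = P**2 - 13*C
Q(A) = 4 - 13*A*(1 + A) (Q(A) = 2**2 - 13*A*(1 + A) = 4 - 13*A*(1 + A))
u(Y, Z) = Y + Y*Z (u(Y, Z) = Y*Z + Y = Y + Y*Z)
Q(229)/u(T, -268) = (4 - 13*229*(1 + 229))/((-14*(1 - 268))) = (4 - 13*229*230)/((-14*(-267))) = (4 - 684710)/3738 = -684706*1/3738 = -342353/1869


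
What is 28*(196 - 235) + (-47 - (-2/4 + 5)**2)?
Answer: -4637/4 ≈ -1159.3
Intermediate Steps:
28*(196 - 235) + (-47 - (-2/4 + 5)**2) = 28*(-39) + (-47 - (-2*1/4 + 5)**2) = -1092 + (-47 - (-1/2 + 5)**2) = -1092 + (-47 - (9/2)**2) = -1092 + (-47 - 1*81/4) = -1092 + (-47 - 81/4) = -1092 - 269/4 = -4637/4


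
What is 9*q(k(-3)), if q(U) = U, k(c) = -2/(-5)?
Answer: 18/5 ≈ 3.6000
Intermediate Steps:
k(c) = ⅖ (k(c) = -2*(-⅕) = ⅖)
9*q(k(-3)) = 9*(⅖) = 18/5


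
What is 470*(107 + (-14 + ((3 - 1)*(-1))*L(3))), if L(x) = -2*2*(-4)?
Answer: 28670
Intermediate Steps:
L(x) = 16 (L(x) = -4*(-4) = 16)
470*(107 + (-14 + ((3 - 1)*(-1))*L(3))) = 470*(107 + (-14 + ((3 - 1)*(-1))*16)) = 470*(107 + (-14 + (2*(-1))*16)) = 470*(107 + (-14 - 2*16)) = 470*(107 + (-14 - 32)) = 470*(107 - 46) = 470*61 = 28670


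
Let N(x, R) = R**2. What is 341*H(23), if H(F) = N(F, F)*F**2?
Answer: 95425781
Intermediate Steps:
H(F) = F**4 (H(F) = F**2*F**2 = F**4)
341*H(23) = 341*23**4 = 341*279841 = 95425781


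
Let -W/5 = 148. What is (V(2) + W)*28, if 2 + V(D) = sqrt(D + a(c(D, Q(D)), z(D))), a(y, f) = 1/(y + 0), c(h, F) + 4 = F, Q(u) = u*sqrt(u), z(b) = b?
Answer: -20776 + 14*sqrt(14 - 8*sqrt(2))/sqrt(2 - sqrt(2)) ≈ -20746.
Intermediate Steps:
W = -740 (W = -5*148 = -740)
Q(u) = u**(3/2)
c(h, F) = -4 + F
a(y, f) = 1/y
V(D) = -2 + sqrt(D + 1/(-4 + D**(3/2)))
(V(2) + W)*28 = ((-2 + sqrt((1 + 2*(-4 + 2**(3/2)))/(-4 + 2**(3/2)))) - 740)*28 = ((-2 + sqrt((1 + 2*(-4 + 2*sqrt(2)))/(-4 + 2*sqrt(2)))) - 740)*28 = ((-2 + sqrt((1 + (-8 + 4*sqrt(2)))/(-4 + 2*sqrt(2)))) - 740)*28 = ((-2 + sqrt((-7 + 4*sqrt(2))/(-4 + 2*sqrt(2)))) - 740)*28 = ((-2 + sqrt(-1/(-4 + 2*sqrt(2)))*sqrt(7 - 4*sqrt(2))) - 740)*28 = (-742 + sqrt(-1/(-4 + 2*sqrt(2)))*sqrt(7 - 4*sqrt(2)))*28 = -20776 + 28*sqrt(-1/(-4 + 2*sqrt(2)))*sqrt(7 - 4*sqrt(2))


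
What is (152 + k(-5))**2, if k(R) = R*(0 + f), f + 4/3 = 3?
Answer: 185761/9 ≈ 20640.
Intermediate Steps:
f = 5/3 (f = -4/3 + 3 = 5/3 ≈ 1.6667)
k(R) = 5*R/3 (k(R) = R*(0 + 5/3) = R*(5/3) = 5*R/3)
(152 + k(-5))**2 = (152 + (5/3)*(-5))**2 = (152 - 25/3)**2 = (431/3)**2 = 185761/9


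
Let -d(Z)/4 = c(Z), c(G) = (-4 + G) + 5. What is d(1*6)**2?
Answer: 784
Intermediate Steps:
c(G) = 1 + G
d(Z) = -4 - 4*Z (d(Z) = -4*(1 + Z) = -4 - 4*Z)
d(1*6)**2 = (-4 - 4*6)**2 = (-4 - 24)**2 = (-28)**2 = 784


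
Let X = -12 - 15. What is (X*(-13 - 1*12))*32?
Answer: 21600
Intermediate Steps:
X = -27
(X*(-13 - 1*12))*32 = -27*(-13 - 1*12)*32 = -27*(-13 - 12)*32 = -27*(-25)*32 = 675*32 = 21600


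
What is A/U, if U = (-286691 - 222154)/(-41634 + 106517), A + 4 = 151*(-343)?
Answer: 3360744751/508845 ≈ 6604.7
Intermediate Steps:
A = -51797 (A = -4 + 151*(-343) = -4 - 51793 = -51797)
U = -508845/64883 ≈ -7.8425
A/U = -51797/(-508845/64883) = -51797*(-64883/508845) = 3360744751/508845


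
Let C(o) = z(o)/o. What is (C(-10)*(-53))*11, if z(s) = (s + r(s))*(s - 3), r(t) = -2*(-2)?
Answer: 22737/5 ≈ 4547.4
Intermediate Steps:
r(t) = 4
z(s) = (-3 + s)*(4 + s) (z(s) = (s + 4)*(s - 3) = (4 + s)*(-3 + s) = (-3 + s)*(4 + s))
C(o) = (-12 + o + o²)/o
(C(-10)*(-53))*11 = ((1 - 10 - 12/(-10))*(-53))*11 = ((1 - 10 - 12*(-⅒))*(-53))*11 = ((1 - 10 + 6/5)*(-53))*11 = -39/5*(-53)*11 = (2067/5)*11 = 22737/5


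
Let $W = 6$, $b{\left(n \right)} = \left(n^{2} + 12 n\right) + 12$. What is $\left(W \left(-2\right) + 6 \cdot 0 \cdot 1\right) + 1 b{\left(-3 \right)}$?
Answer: $-27$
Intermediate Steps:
$b{\left(n \right)} = 12 + n^{2} + 12 n$
$\left(W \left(-2\right) + 6 \cdot 0 \cdot 1\right) + 1 b{\left(-3 \right)} = \left(6 \left(-2\right) + 6 \cdot 0 \cdot 1\right) + 1 \left(12 + \left(-3\right)^{2} + 12 \left(-3\right)\right) = \left(-12 + 0 \cdot 1\right) + 1 \left(12 + 9 - 36\right) = \left(-12 + 0\right) + 1 \left(-15\right) = -12 - 15 = -27$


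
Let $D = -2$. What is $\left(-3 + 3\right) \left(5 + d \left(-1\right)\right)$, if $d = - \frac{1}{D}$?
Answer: $0$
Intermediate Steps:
$d = \frac{1}{2}$ ($d = - \frac{1}{-2} = \left(-1\right) \left(- \frac{1}{2}\right) = \frac{1}{2} \approx 0.5$)
$\left(-3 + 3\right) \left(5 + d \left(-1\right)\right) = \left(-3 + 3\right) \left(5 + \frac{1}{2} \left(-1\right)\right) = 0 \left(5 - \frac{1}{2}\right) = 0 \cdot \frac{9}{2} = 0$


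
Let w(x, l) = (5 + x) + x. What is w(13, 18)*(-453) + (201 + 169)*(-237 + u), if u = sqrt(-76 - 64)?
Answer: -101733 + 740*I*sqrt(35) ≈ -1.0173e+5 + 4377.9*I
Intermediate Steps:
w(x, l) = 5 + 2*x
u = 2*I*sqrt(35) (u = sqrt(-140) = 2*I*sqrt(35) ≈ 11.832*I)
w(13, 18)*(-453) + (201 + 169)*(-237 + u) = (5 + 2*13)*(-453) + (201 + 169)*(-237 + 2*I*sqrt(35)) = (5 + 26)*(-453) + 370*(-237 + 2*I*sqrt(35)) = 31*(-453) + (-87690 + 740*I*sqrt(35)) = -14043 + (-87690 + 740*I*sqrt(35)) = -101733 + 740*I*sqrt(35)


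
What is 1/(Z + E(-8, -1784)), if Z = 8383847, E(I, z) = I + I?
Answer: 1/8383831 ≈ 1.1928e-7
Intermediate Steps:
E(I, z) = 2*I
1/(Z + E(-8, -1784)) = 1/(8383847 + 2*(-8)) = 1/(8383847 - 16) = 1/8383831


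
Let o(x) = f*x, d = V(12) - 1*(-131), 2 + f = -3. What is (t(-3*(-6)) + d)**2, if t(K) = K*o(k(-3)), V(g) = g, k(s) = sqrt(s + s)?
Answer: (143 - 90*I*sqrt(6))**2 ≈ -28151.0 - 63050.0*I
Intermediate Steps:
f = -5 (f = -2 - 3 = -5)
k(s) = sqrt(2)*sqrt(s) (k(s) = sqrt(2*s) = sqrt(2)*sqrt(s))
d = 143 (d = 12 - 1*(-131) = 12 + 131 = 143)
o(x) = -5*x
t(K) = -5*I*K*sqrt(6) (t(K) = K*(-5*sqrt(2)*sqrt(-3)) = K*(-5*sqrt(2)*I*sqrt(3)) = K*(-5*I*sqrt(6)) = -5*I*K*sqrt(6))
(t(-3*(-6)) + d)**2 = (-5*I*(-3*(-6))*sqrt(6) + 143)**2 = (-5*I*18*sqrt(6) + 143)**2 = (-90*I*sqrt(6) + 143)**2 = (143 - 90*I*sqrt(6))**2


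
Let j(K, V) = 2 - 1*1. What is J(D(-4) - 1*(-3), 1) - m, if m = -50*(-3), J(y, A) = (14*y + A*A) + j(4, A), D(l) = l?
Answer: -162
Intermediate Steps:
j(K, V) = 1 (j(K, V) = 2 - 1 = 1)
J(y, A) = 1 + A² + 14*y (J(y, A) = (14*y + A*A) + 1 = (14*y + A²) + 1 = (A² + 14*y) + 1 = 1 + A² + 14*y)
m = 150
J(D(-4) - 1*(-3), 1) - m = (1 + 1² + 14*(-4 - 1*(-3))) - 1*150 = (1 + 1 + 14*(-4 + 3)) - 150 = (1 + 1 + 14*(-1)) - 150 = (1 + 1 - 14) - 150 = -12 - 150 = -162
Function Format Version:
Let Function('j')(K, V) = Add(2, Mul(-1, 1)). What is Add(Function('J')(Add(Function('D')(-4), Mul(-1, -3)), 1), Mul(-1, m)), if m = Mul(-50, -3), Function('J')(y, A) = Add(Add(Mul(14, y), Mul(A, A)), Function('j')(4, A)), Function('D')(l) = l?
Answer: -162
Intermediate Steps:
Function('j')(K, V) = 1 (Function('j')(K, V) = Add(2, -1) = 1)
Function('J')(y, A) = Add(1, Pow(A, 2), Mul(14, y)) (Function('J')(y, A) = Add(Add(Mul(14, y), Mul(A, A)), 1) = Add(Add(Mul(14, y), Pow(A, 2)), 1) = Add(Add(Pow(A, 2), Mul(14, y)), 1) = Add(1, Pow(A, 2), Mul(14, y)))
m = 150
Add(Function('J')(Add(Function('D')(-4), Mul(-1, -3)), 1), Mul(-1, m)) = Add(Add(1, Pow(1, 2), Mul(14, Add(-4, Mul(-1, -3)))), Mul(-1, 150)) = Add(Add(1, 1, Mul(14, Add(-4, 3))), -150) = Add(Add(1, 1, Mul(14, -1)), -150) = Add(Add(1, 1, -14), -150) = Add(-12, -150) = -162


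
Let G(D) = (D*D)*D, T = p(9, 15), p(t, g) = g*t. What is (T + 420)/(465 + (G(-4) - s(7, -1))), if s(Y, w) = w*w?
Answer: 111/80 ≈ 1.3875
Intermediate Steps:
T = 135 (T = 15*9 = 135)
G(D) = D³ (G(D) = D²*D = D³)
s(Y, w) = w²
(T + 420)/(465 + (G(-4) - s(7, -1))) = (135 + 420)/(465 + ((-4)³ - 1*(-1)²)) = 555/(465 + (-64 - 1*1)) = 555/(465 + (-64 - 1)) = 555/(465 - 65) = 555/400 = 555*(1/400) = 111/80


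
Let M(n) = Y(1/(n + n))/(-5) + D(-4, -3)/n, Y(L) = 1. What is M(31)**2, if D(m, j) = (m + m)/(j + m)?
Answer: 31329/1177225 ≈ 0.026613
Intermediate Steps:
D(m, j) = 2*m/(j + m) (D(m, j) = (2*m)/(j + m) = 2*m/(j + m))
M(n) = -1/5 + 8/(7*n) (M(n) = 1/(-5) + (2*(-4)/(-3 - 4))/n = 1*(-1/5) + (2*(-4)/(-7))/n = -1/5 + (2*(-4)*(-1/7))/n = -1/5 + 8/(7*n))
M(31)**2 = ((1/35)*(40 - 7*31)/31)**2 = ((1/35)*(1/31)*(40 - 217))**2 = ((1/35)*(1/31)*(-177))**2 = (-177/1085)**2 = 31329/1177225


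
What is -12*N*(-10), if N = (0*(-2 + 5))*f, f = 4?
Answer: 0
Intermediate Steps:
N = 0 (N = (0*(-2 + 5))*4 = (0*3)*4 = 0*4 = 0)
-12*N*(-10) = -12*0*(-10) = 0*(-10) = 0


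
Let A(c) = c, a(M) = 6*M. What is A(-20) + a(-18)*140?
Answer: -15140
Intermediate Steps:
A(-20) + a(-18)*140 = -20 + (6*(-18))*140 = -20 - 108*140 = -20 - 15120 = -15140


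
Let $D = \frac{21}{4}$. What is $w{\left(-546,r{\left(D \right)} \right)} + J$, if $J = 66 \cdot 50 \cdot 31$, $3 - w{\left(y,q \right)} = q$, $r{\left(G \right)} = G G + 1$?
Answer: $\frac{1636391}{16} \approx 1.0227 \cdot 10^{5}$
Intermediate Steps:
$D = \frac{21}{4}$ ($D = 21 \cdot \frac{1}{4} = \frac{21}{4} \approx 5.25$)
$r{\left(G \right)} = 1 + G^{2}$ ($r{\left(G \right)} = G^{2} + 1 = 1 + G^{2}$)
$w{\left(y,q \right)} = 3 - q$
$J = 102300$ ($J = 3300 \cdot 31 = 102300$)
$w{\left(-546,r{\left(D \right)} \right)} + J = \left(3 - \left(1 + \left(\frac{21}{4}\right)^{2}\right)\right) + 102300 = \left(3 - \left(1 + \frac{441}{16}\right)\right) + 102300 = \left(3 - \frac{457}{16}\right) + 102300 = - \frac{409}{16} + 102300 = \frac{1636391}{16}$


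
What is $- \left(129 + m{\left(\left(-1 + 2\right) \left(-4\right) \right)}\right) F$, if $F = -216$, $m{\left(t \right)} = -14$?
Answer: $24840$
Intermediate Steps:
$- \left(129 + m{\left(\left(-1 + 2\right) \left(-4\right) \right)}\right) F = - \left(129 - 14\right) \left(-216\right) = - 115 \left(-216\right) = \left(-1\right) \left(-24840\right) = 24840$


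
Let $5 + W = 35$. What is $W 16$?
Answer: $480$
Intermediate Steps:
$W = 30$ ($W = -5 + 35 = 30$)
$W 16 = 30 \cdot 16 = 480$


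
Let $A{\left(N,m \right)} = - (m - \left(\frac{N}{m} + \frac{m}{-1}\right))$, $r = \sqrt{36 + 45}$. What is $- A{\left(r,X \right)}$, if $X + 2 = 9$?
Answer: $\frac{89}{7} \approx 12.714$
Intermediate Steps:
$X = 7$ ($X = -2 + 9 = 7$)
$r = 9$ ($r = \sqrt{81} = 9$)
$A{\left(N,m \right)} = - 2 m + \frac{N}{m}$ ($A{\left(N,m \right)} = - (m - \left(\frac{N}{m} + m \left(-1\right)\right)) = - (m - \left(\frac{N}{m} - m\right)) = - (m - \left(- m + \frac{N}{m}\right)) = - (2 m - \frac{N}{m}) = - 2 m + \frac{N}{m}$)
$- A{\left(r,X \right)} = - (\left(-2\right) 7 + \frac{9}{7}) = - (-14 + 9 \cdot \frac{1}{7}) = - (-14 + \frac{9}{7}) = \left(-1\right) \left(- \frac{89}{7}\right) = \frac{89}{7}$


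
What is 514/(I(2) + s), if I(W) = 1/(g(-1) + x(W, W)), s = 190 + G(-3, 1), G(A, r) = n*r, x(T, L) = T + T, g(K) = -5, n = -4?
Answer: 514/185 ≈ 2.7784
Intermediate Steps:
x(T, L) = 2*T
G(A, r) = -4*r
s = 186 (s = 190 - 4*1 = 190 - 4 = 186)
I(W) = 1/(-5 + 2*W)
514/(I(2) + s) = 514/(1/(-5 + 2*2) + 186) = 514/(1/(-5 + 4) + 186) = 514/(1/(-1) + 186) = 514/(-1 + 186) = 514/185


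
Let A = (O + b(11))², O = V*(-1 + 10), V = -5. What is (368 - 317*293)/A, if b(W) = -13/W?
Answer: -11194073/258064 ≈ -43.377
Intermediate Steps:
O = -45 (O = -5*(-1 + 10) = -5*9 = -45)
A = 258064/121 (A = (-45 - 13/11)² = (-508/11)² = 258064/121 ≈ 2132.8)
(368 - 317*293)/A = (368 - 317*293)/(258064/121) = (368 - 92881)*(121/258064) = -92513*121/258064 = -11194073/258064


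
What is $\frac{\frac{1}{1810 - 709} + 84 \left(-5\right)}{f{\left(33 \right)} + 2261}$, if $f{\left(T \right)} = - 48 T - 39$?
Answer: $- \frac{462419}{702438} \approx -0.65831$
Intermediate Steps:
$f{\left(T \right)} = -39 - 48 T$
$\frac{\frac{1}{1810 - 709} + 84 \left(-5\right)}{f{\left(33 \right)} + 2261} = \frac{\frac{1}{1810 - 709} + 84 \left(-5\right)}{\left(-39 - 1584\right) + 2261} = \frac{\frac{1}{1101} - 420}{\left(-39 - 1584\right) + 2261} = \frac{\frac{1}{1101} - 420}{-1623 + 2261} = - \frac{462419}{1101 \cdot 638} = \left(- \frac{462419}{1101}\right) \frac{1}{638} = - \frac{462419}{702438}$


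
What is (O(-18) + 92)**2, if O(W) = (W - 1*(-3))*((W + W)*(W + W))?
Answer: 374345104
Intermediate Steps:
O(W) = 4*W**2*(3 + W) (O(W) = (W + 3)*((2*W)*(2*W)) = (3 + W)*(4*W**2) = 4*W**2*(3 + W))
(O(-18) + 92)**2 = (4*(-18)**2*(3 - 18) + 92)**2 = (4*324*(-15) + 92)**2 = (-19440 + 92)**2 = (-19348)**2 = 374345104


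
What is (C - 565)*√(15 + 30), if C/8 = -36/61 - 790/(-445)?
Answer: -9047739*√5/5429 ≈ -3726.5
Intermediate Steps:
C = 51472/5429 (C = 8*(-36/61 - 790/(-445)) = 8*(-36*1/61 - 790*(-1/445)) = 8*(-36/61 + 158/89) = 8*(6434/5429) = 51472/5429 ≈ 9.4809)
(C - 565)*√(15 + 30) = (51472/5429 - 565)*√(15 + 30) = -9047739*√5/5429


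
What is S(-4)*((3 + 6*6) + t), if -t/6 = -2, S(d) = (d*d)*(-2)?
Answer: -1632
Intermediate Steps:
S(d) = -2*d**2 (S(d) = d**2*(-2) = -2*d**2)
t = 12 (t = -6*(-2) = 12)
S(-4)*((3 + 6*6) + t) = (-2*(-4)**2)*((3 + 6*6) + 12) = (-2*16)*((3 + 36) + 12) = -32*(39 + 12) = -32*51 = -1632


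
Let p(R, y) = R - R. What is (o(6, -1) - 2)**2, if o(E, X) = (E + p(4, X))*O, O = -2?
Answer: 196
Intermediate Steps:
p(R, y) = 0
o(E, X) = -2*E (o(E, X) = (E + 0)*(-2) = E*(-2) = -2*E)
(o(6, -1) - 2)**2 = (-2*6 - 2)**2 = (-12 - 2)**2 = (-14)**2 = 196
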